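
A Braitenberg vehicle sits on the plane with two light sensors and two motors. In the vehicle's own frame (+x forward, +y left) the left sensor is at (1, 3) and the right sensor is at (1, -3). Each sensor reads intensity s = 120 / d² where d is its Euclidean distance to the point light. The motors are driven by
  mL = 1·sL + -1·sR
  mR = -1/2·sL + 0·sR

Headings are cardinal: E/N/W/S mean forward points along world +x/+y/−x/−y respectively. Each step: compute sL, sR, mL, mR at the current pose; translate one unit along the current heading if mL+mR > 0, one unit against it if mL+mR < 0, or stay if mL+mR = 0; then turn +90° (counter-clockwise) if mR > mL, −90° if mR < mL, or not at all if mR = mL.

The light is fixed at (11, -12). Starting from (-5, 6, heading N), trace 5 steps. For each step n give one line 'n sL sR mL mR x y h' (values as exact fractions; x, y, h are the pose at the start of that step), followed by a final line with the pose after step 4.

0 60/361 12/53 -1152/19133 -30/361 -5 6 N
1 24/125 120/421 -4896/52625 -12/125 -5 5 E
2 30/113 15/82 765/9266 -15/113 -6 5 S
3 40/183 8/51 64/1037 -20/183 -6 6 W
4 60/361 12/53 -1152/19133 -30/361 -5 6 N
final -5 5 E

n=0: pose=(-5,6,N); sL=60/361, sR=12/53; mL=-1152/19133, mR=-30/361; mL+mR=-2742/19133 → advance -1; mR−mL=-438/19133 → turn -1·90°
n=1: pose=(-5,5,E); sL=24/125, sR=120/421; mL=-4896/52625, mR=-12/125; mL+mR=-9948/52625 → advance -1; mR−mL=-156/52625 → turn -1·90°
n=2: pose=(-6,5,S); sL=30/113, sR=15/82; mL=765/9266, mR=-15/113; mL+mR=-465/9266 → advance -1; mR−mL=-1995/9266 → turn -1·90°
n=3: pose=(-6,6,W); sL=40/183, sR=8/51; mL=64/1037, mR=-20/183; mL+mR=-148/3111 → advance -1; mR−mL=-532/3111 → turn -1·90°
n=4: pose=(-5,6,N); sL=60/361, sR=12/53; mL=-1152/19133, mR=-30/361; mL+mR=-2742/19133 → advance -1; mR−mL=-438/19133 → turn -1·90°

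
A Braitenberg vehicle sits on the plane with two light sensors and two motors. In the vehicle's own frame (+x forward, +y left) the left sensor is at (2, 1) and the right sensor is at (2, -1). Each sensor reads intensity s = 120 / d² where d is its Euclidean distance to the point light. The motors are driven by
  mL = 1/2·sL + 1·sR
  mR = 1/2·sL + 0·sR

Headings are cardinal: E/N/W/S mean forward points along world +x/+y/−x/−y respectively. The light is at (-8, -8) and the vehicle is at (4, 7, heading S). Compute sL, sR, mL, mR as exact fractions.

60/169 12/29 2898/4901 30/169

left sensor world pos  = (5, 5); dL² = 338
right sensor world pos = (3, 5); dR² = 290
sL = 120/338 = 60/169
sR = 120/290 = 12/29
mL = 1/2·sL + 1·sR = 2898/4901
mR = 1/2·sL + 0·sR = 30/169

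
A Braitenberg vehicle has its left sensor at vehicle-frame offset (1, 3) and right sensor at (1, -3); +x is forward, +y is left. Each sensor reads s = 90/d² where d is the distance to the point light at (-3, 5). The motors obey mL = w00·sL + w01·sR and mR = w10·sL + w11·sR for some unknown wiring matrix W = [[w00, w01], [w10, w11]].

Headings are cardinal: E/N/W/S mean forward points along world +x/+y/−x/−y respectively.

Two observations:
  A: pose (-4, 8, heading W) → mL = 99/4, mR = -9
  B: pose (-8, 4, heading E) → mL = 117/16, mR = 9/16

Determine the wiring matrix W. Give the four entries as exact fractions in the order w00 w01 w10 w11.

1 1 -1/2 1

obs A: pose=(-4,8,W) → sL=45/2, sR=9/4, mL=99/4, mR=-9
obs B: pose=(-8,4,E) → sL=9/2, sR=45/16, mL=117/16, mR=9/16
sensor matrix S = [[45/2, 9/4], [9/2, 45/16]]; det S = 1701/32
solve [mL_A; mL_B] = S·[w00; w01] and [mR_A; mR_B] = S·[w10; w11]:
  w00 = 1, w01 = 1, w10 = -1/2, w11 = 1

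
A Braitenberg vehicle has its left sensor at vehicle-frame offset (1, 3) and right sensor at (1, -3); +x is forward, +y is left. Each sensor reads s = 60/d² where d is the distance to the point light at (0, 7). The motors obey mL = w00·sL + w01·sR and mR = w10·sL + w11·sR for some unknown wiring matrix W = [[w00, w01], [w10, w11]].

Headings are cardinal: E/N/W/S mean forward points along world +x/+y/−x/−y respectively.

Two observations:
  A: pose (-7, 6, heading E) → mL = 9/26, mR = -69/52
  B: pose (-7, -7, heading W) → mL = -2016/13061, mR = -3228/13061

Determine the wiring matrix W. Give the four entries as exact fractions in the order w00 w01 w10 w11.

obs A: pose=(-7,6,E) → sL=3/2, sR=15/13, mL=9/26, mR=-69/52
obs B: pose=(-7,-7,W) → sL=60/353, sR=12/37, mL=-2016/13061, mR=-3228/13061
sensor matrix S = [[3/2, 15/13], [60/353, 12/37]]; det S = 49302/169793
solve [mL_A; mL_B] = S·[w00; w01] and [mR_A; mR_B] = S·[w10; w11]:
  w00 = 1, w01 = -1, w10 = -1/2, w11 = -1/2

1 -1 -1/2 -1/2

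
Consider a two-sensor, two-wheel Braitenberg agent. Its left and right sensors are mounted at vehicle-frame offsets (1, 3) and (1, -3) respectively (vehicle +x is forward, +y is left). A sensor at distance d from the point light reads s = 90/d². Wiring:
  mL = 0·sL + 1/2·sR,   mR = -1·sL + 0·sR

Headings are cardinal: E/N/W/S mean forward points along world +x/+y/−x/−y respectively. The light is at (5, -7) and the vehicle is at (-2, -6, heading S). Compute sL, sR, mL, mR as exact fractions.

45/8 9/10 9/20 -45/8

left sensor world pos  = (1, -7); dL² = 16
right sensor world pos = (-5, -7); dR² = 100
sL = 90/16 = 45/8
sR = 90/100 = 9/10
mL = 0·sL + 1/2·sR = 9/20
mR = -1·sL + 0·sR = -45/8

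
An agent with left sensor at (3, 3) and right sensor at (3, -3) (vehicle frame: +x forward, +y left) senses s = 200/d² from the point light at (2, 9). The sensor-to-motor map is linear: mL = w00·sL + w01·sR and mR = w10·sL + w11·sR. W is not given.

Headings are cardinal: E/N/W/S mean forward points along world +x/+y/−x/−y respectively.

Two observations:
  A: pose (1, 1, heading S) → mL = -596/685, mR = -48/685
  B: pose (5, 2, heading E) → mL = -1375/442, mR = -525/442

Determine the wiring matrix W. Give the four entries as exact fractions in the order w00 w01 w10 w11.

obs A: pose=(1,1,S) → sL=8/5, sR=200/137, mL=-596/685, mR=-48/685
obs B: pose=(5,2,E) → sL=50/13, sR=25/17, mL=-1375/442, mR=-525/442
sensor matrix S = [[8/5, 200/137], [50/13, 25/17]]; det S = -98760/30277
solve [mL_A; mL_B] = S·[w00; w01] and [mR_A; mR_B] = S·[w10; w11]:
  w00 = -1, w01 = 1/2, w10 = -1/2, w11 = 1/2

-1 1/2 -1/2 1/2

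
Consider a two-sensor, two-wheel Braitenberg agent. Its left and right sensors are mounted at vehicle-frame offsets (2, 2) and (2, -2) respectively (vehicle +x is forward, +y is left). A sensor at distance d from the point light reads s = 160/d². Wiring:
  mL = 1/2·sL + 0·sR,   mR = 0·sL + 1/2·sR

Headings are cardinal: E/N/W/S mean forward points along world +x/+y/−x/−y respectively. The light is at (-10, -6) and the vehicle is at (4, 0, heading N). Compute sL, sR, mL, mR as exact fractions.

10/13 1/2 5/13 1/4

left sensor world pos  = (2, 2); dL² = 208
right sensor world pos = (6, 2); dR² = 320
sL = 160/208 = 10/13
sR = 160/320 = 1/2
mL = 1/2·sL + 0·sR = 5/13
mR = 0·sL + 1/2·sR = 1/4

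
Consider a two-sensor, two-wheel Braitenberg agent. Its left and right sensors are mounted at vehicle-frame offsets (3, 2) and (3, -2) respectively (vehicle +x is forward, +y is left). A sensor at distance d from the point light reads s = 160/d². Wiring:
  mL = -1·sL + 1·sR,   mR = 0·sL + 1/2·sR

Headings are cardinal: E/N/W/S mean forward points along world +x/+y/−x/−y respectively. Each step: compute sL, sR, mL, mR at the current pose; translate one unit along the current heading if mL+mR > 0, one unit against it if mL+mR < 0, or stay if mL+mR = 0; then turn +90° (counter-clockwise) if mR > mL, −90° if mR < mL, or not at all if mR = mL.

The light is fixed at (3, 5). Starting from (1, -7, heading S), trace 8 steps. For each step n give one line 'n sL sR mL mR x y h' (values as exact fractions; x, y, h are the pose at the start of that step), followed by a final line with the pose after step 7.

0 32/45 160/241 -512/10845 80/241 1 -7 S
1 80/61 80/113 -4160/6893 40/113 1 -8 E
2 32/25 160/101 768/2525 80/101 0 -8 N
3 20/29 20/17 240/493 10/17 0 -7 W
4 160/229 160/261 -5120/59769 80/261 -1 -7 S
5 80/61 80/113 -4160/6893 40/113 -1 -8 E
6 160/149 160/109 6400/16241 80/109 -2 -8 N
7 8/13 40/41 192/533 20/41 -2 -7 W
final -3 -7 S

n=0: pose=(1,-7,S); sL=32/45, sR=160/241; mL=-512/10845, mR=80/241; mL+mR=3088/10845 → advance +1; mR−mL=4112/10845 → turn +1·90°
n=1: pose=(1,-8,E); sL=80/61, sR=80/113; mL=-4160/6893, mR=40/113; mL+mR=-1720/6893 → advance -1; mR−mL=6600/6893 → turn +1·90°
n=2: pose=(0,-8,N); sL=32/25, sR=160/101; mL=768/2525, mR=80/101; mL+mR=2768/2525 → advance +1; mR−mL=1232/2525 → turn +1·90°
n=3: pose=(0,-7,W); sL=20/29, sR=20/17; mL=240/493, mR=10/17; mL+mR=530/493 → advance +1; mR−mL=50/493 → turn +1·90°
n=4: pose=(-1,-7,S); sL=160/229, sR=160/261; mL=-5120/59769, mR=80/261; mL+mR=4400/19923 → advance +1; mR−mL=23440/59769 → turn +1·90°
n=5: pose=(-1,-8,E); sL=80/61, sR=80/113; mL=-4160/6893, mR=40/113; mL+mR=-1720/6893 → advance -1; mR−mL=6600/6893 → turn +1·90°
n=6: pose=(-2,-8,N); sL=160/149, sR=160/109; mL=6400/16241, mR=80/109; mL+mR=18320/16241 → advance +1; mR−mL=5520/16241 → turn +1·90°
n=7: pose=(-2,-7,W); sL=8/13, sR=40/41; mL=192/533, mR=20/41; mL+mR=452/533 → advance +1; mR−mL=68/533 → turn +1·90°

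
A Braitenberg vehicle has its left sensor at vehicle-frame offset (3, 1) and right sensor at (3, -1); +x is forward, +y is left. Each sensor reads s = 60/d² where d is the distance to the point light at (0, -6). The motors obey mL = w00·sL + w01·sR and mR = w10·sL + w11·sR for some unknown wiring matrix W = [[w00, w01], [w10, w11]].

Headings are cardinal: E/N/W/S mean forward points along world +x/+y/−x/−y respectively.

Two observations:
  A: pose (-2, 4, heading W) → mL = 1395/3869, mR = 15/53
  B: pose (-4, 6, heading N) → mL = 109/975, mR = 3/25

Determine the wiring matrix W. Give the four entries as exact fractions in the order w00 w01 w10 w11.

1 -1/2 1/2 0

obs A: pose=(-2,4,W) → sL=30/53, sR=30/73, mL=1395/3869, mR=15/53
obs B: pose=(-4,6,N) → sL=6/25, sR=10/39, mL=109/975, mR=3/25
sensor matrix S = [[30/53, 30/73], [6/25, 10/39]]; det S = 11696/251485
solve [mL_A; mL_B] = S·[w00; w01] and [mR_A; mR_B] = S·[w10; w11]:
  w00 = 1, w01 = -1/2, w10 = 1/2, w11 = 0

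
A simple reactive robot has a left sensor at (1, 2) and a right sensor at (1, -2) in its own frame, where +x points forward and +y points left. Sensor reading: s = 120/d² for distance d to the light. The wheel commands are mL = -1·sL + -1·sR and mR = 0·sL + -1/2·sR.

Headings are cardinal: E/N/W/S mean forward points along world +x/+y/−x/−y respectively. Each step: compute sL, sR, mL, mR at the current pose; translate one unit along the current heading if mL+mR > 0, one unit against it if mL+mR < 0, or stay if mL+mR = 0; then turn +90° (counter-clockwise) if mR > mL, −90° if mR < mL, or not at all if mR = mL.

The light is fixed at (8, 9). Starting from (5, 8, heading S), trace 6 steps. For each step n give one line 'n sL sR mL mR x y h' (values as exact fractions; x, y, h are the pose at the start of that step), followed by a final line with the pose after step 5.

n=0: pose=(5,8,S); sL=24, sR=120/29; mL=-816/29, mR=-60/29; mL+mR=-876/29 → advance -1; mR−mL=756/29 → turn +1·90°
n=1: pose=(5,9,E); sL=15, sR=15; mL=-30, mR=-15/2; mL+mR=-75/2 → advance -1; mR−mL=45/2 → turn +1·90°
n=2: pose=(4,9,N); sL=120/37, sR=24; mL=-1008/37, mR=-12; mL+mR=-1452/37 → advance -1; mR−mL=564/37 → turn +1·90°
n=3: pose=(4,8,W); sL=60/17, sR=60/13; mL=-1800/221, mR=-30/13; mL+mR=-2310/221 → advance -1; mR−mL=1290/221 → turn +1·90°
n=4: pose=(5,8,S); sL=24, sR=120/29; mL=-816/29, mR=-60/29; mL+mR=-876/29 → advance -1; mR−mL=756/29 → turn +1·90°
n=5: pose=(5,9,E); sL=15, sR=15; mL=-30, mR=-15/2; mL+mR=-75/2 → advance -1; mR−mL=45/2 → turn +1·90°

0 24 120/29 -816/29 -60/29 5 8 S
1 15 15 -30 -15/2 5 9 E
2 120/37 24 -1008/37 -12 4 9 N
3 60/17 60/13 -1800/221 -30/13 4 8 W
4 24 120/29 -816/29 -60/29 5 8 S
5 15 15 -30 -15/2 5 9 E
final 4 9 N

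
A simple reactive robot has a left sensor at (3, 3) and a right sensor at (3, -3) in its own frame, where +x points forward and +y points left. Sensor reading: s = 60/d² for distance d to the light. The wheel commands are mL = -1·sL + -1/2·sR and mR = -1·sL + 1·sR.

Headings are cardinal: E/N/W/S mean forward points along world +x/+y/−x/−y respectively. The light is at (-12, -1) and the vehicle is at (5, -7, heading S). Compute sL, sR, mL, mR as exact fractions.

left sensor world pos  = (8, -10); dL² = 481
right sensor world pos = (2, -10); dR² = 277
sL = 60/481 = 60/481
sR = 60/277 = 60/277
mL = -1·sL + -1/2·sR = -31050/133237
mR = -1·sL + 1·sR = 12240/133237

60/481 60/277 -31050/133237 12240/133237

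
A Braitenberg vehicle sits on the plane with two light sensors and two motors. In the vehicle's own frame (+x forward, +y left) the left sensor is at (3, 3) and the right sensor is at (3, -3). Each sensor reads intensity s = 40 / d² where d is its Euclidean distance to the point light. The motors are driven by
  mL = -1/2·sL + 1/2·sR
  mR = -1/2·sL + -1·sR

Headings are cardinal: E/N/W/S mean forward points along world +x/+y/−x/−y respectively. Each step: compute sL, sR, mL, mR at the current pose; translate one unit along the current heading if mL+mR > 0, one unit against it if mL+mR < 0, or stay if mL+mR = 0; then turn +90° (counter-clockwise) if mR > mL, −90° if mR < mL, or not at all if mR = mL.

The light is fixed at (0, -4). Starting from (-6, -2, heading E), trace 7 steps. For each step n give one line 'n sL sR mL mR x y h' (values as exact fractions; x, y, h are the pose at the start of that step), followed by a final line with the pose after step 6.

0 20/17 4 24/17 -78/17 -6 -2 E
1 40/17 40/101 -1680/1717 -2700/1717 -7 -2 S
2 2/5 5/17 -9/170 -42/85 -7 -1 W
3 40/117 8/9 32/117 -124/117 -6 -1 N
4 20/17 4 24/17 -78/17 -6 -2 E
5 40/17 40/101 -1680/1717 -2700/1717 -7 -2 S
6 2/5 5/17 -9/170 -42/85 -7 -1 W
final -6 -1 N

n=0: pose=(-6,-2,E); sL=20/17, sR=4; mL=24/17, mR=-78/17; mL+mR=-54/17 → advance -1; mR−mL=-6 → turn -1·90°
n=1: pose=(-7,-2,S); sL=40/17, sR=40/101; mL=-1680/1717, mR=-2700/1717; mL+mR=-4380/1717 → advance -1; mR−mL=-60/101 → turn -1·90°
n=2: pose=(-7,-1,W); sL=2/5, sR=5/17; mL=-9/170, mR=-42/85; mL+mR=-93/170 → advance -1; mR−mL=-15/34 → turn -1·90°
n=3: pose=(-6,-1,N); sL=40/117, sR=8/9; mL=32/117, mR=-124/117; mL+mR=-92/117 → advance -1; mR−mL=-4/3 → turn -1·90°
n=4: pose=(-6,-2,E); sL=20/17, sR=4; mL=24/17, mR=-78/17; mL+mR=-54/17 → advance -1; mR−mL=-6 → turn -1·90°
n=5: pose=(-7,-2,S); sL=40/17, sR=40/101; mL=-1680/1717, mR=-2700/1717; mL+mR=-4380/1717 → advance -1; mR−mL=-60/101 → turn -1·90°
n=6: pose=(-7,-1,W); sL=2/5, sR=5/17; mL=-9/170, mR=-42/85; mL+mR=-93/170 → advance -1; mR−mL=-15/34 → turn -1·90°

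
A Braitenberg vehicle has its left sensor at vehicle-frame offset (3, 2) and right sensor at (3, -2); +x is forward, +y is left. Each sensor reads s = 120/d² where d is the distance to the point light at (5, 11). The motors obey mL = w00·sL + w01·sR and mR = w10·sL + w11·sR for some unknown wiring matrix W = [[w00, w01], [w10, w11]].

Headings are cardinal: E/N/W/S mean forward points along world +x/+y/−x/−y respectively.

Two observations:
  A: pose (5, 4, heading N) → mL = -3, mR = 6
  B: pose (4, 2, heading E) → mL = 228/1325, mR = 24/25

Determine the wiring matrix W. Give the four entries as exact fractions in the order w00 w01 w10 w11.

1/2 -1 0 1

obs A: pose=(5,4,N) → sL=6, sR=6, mL=-3, mR=6
obs B: pose=(4,2,E) → sL=120/53, sR=24/25, mL=228/1325, mR=24/25
sensor matrix S = [[6, 6], [120/53, 24/25]]; det S = -10368/1325
solve [mL_A; mL_B] = S·[w00; w01] and [mR_A; mR_B] = S·[w10; w11]:
  w00 = 1/2, w01 = -1, w10 = 0, w11 = 1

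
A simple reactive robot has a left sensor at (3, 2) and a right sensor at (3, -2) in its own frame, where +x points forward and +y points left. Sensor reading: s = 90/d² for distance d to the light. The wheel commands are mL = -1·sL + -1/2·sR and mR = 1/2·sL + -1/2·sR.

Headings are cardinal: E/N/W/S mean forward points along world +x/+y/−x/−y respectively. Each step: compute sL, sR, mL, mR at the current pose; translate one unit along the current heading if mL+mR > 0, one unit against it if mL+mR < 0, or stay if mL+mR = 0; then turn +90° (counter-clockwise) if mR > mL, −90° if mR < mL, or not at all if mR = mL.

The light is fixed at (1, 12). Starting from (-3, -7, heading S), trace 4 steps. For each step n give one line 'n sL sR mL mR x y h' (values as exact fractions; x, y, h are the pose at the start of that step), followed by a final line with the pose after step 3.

0 45/244 9/52 -1719/6344 9/1586 -3 -7 S
1 90/257 90/401 -47655/103057 6480/103057 -3 -6 E
2 45/137 5/13 -1855/3562 -50/1781 -4 -6 N
3 18/101 90/353 -10899/35653 -1368/35653 -4 -7 W
final -3 -7 S

n=0: pose=(-3,-7,S); sL=45/244, sR=9/52; mL=-1719/6344, mR=9/1586; mL+mR=-1683/6344 → advance -1; mR−mL=135/488 → turn +1·90°
n=1: pose=(-3,-6,E); sL=90/257, sR=90/401; mL=-47655/103057, mR=6480/103057; mL+mR=-41175/103057 → advance -1; mR−mL=135/257 → turn +1·90°
n=2: pose=(-4,-6,N); sL=45/137, sR=5/13; mL=-1855/3562, mR=-50/1781; mL+mR=-1955/3562 → advance -1; mR−mL=135/274 → turn +1·90°
n=3: pose=(-4,-7,W); sL=18/101, sR=90/353; mL=-10899/35653, mR=-1368/35653; mL+mR=-12267/35653 → advance -1; mR−mL=27/101 → turn +1·90°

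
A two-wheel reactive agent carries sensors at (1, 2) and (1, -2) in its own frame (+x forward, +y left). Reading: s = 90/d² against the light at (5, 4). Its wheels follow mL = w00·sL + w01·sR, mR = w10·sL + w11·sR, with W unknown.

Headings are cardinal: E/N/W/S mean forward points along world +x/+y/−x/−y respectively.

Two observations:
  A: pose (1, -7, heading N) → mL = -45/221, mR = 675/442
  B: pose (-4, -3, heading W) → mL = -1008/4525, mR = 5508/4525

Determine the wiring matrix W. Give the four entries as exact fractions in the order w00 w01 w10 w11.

obs A: pose=(1,-7,N) → sL=45/68, sR=45/52, mL=-45/221, mR=675/442
obs B: pose=(-4,-3,W) → sL=90/181, sR=18/25, mL=-1008/4525, mR=5508/4525
sensor matrix S = [[45/68, 45/52], [90/181, 18/25]]; det S = 9234/200005
solve [mL_A; mL_B] = S·[w00; w01] and [mR_A; mR_B] = S·[w10; w11]:
  w00 = 1, w01 = -1, w10 = 1, w11 = 1

1 -1 1 1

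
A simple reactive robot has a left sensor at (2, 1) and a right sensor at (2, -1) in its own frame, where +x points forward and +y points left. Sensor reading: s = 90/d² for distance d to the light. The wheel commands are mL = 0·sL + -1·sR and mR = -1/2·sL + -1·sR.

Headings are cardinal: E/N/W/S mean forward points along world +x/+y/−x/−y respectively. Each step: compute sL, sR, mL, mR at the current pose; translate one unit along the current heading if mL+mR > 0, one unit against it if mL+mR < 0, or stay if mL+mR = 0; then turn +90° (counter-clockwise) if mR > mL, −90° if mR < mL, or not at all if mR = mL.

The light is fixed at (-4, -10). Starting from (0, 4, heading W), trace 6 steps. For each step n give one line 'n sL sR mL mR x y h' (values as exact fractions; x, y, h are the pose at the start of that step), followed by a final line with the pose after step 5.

n=0: pose=(0,4,W); sL=90/173, sR=90/229; mL=-90/229, mR=-25875/39617; mL+mR=-41445/39617 → advance -1; mR−mL=-45/173 → turn -1·90°
n=1: pose=(1,4,N); sL=45/136, sR=45/146; mL=-45/146, mR=-9405/19856; mL+mR=-15525/19856 → advance -1; mR−mL=-45/272 → turn -1·90°
n=2: pose=(1,3,E); sL=18/49, sR=90/193; mL=-90/193, mR=-6147/9457; mL+mR=-10557/9457 → advance -1; mR−mL=-9/49 → turn -1·90°
n=3: pose=(0,3,S); sL=45/73, sR=9/13; mL=-9/13, mR=-1899/1898; mL+mR=-3213/1898 → advance -1; mR−mL=-45/146 → turn -1·90°
n=4: pose=(0,4,W); sL=90/173, sR=90/229; mL=-90/229, mR=-25875/39617; mL+mR=-41445/39617 → advance -1; mR−mL=-45/173 → turn -1·90°
n=5: pose=(1,4,N); sL=45/136, sR=45/146; mL=-45/146, mR=-9405/19856; mL+mR=-15525/19856 → advance -1; mR−mL=-45/272 → turn -1·90°

0 90/173 90/229 -90/229 -25875/39617 0 4 W
1 45/136 45/146 -45/146 -9405/19856 1 4 N
2 18/49 90/193 -90/193 -6147/9457 1 3 E
3 45/73 9/13 -9/13 -1899/1898 0 3 S
4 90/173 90/229 -90/229 -25875/39617 0 4 W
5 45/136 45/146 -45/146 -9405/19856 1 4 N
final 1 3 E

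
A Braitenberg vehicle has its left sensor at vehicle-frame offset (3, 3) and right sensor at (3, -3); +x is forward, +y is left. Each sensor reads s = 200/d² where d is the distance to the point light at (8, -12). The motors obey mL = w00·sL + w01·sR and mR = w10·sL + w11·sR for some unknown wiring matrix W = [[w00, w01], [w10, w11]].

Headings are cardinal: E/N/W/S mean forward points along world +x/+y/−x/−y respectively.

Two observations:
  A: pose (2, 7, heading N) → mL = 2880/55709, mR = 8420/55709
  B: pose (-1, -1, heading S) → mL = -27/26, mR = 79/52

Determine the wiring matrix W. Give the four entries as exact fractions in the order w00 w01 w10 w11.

-1 1 1 -1/2

obs A: pose=(2,7,N) → sL=40/113, sR=200/493, mL=2880/55709, mR=8420/55709
obs B: pose=(-1,-1,S) → sL=2, sR=25/26, mL=-27/26, mR=79/52
sensor matrix S = [[40/113, 200/493], [2, 25/26]]; det S = -341100/724217
solve [mL_A; mL_B] = S·[w00; w01] and [mR_A; mR_B] = S·[w10; w11]:
  w00 = -1, w01 = 1, w10 = 1, w11 = -1/2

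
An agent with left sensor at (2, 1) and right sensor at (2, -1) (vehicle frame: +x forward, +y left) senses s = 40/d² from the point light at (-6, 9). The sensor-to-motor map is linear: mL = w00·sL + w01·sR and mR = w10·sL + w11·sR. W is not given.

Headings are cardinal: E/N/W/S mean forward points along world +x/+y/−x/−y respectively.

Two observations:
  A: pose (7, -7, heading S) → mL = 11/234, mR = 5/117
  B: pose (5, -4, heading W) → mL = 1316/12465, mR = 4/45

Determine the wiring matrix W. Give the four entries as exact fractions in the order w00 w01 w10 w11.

obs A: pose=(7,-7,S) → sL=1/13, sR=10/117, mL=11/234, mR=5/117
obs B: pose=(5,-4,W) → sL=40/277, sR=8/45, mL=1316/12465, mR=4/45
sensor matrix S = [[1/13, 10/117], [40/277, 8/45]]; det S = 24/18005
solve [mL_A; mL_B] = S·[w00; w01] and [mR_A; mR_B] = S·[w10; w11]:
  w00 = -1/2, w01 = 1, w10 = 0, w11 = 1/2

-1/2 1 0 1/2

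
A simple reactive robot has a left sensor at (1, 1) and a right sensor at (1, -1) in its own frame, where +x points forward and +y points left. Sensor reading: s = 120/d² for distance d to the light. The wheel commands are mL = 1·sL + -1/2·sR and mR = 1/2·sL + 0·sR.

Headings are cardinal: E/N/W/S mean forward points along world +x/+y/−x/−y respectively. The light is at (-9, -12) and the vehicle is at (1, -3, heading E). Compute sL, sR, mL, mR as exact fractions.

120/221 24/37 1788/8177 60/221

left sensor world pos  = (2, -2); dL² = 221
right sensor world pos = (2, -4); dR² = 185
sL = 120/221 = 120/221
sR = 120/185 = 24/37
mL = 1·sL + -1/2·sR = 1788/8177
mR = 1/2·sL + 0·sR = 60/221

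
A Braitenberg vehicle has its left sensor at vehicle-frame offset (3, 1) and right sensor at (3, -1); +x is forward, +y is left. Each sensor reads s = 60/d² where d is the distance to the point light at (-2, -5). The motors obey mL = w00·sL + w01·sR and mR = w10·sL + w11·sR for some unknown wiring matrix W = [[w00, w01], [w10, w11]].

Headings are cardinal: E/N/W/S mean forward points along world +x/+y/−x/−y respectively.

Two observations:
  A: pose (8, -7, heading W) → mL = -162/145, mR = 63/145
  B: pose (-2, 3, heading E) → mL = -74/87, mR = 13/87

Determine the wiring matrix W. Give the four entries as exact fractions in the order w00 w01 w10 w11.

-1/2 -1/2 1 -1/2

obs A: pose=(8,-7,W) → sL=30/29, sR=6/5, mL=-162/145, mR=63/145
obs B: pose=(-2,3,E) → sL=2/3, sR=30/29, mL=-74/87, mR=13/87
sensor matrix S = [[30/29, 6/5], [2/3, 30/29]]; det S = 1136/4205
solve [mL_A; mL_B] = S·[w00; w01] and [mR_A; mR_B] = S·[w10; w11]:
  w00 = -1/2, w01 = -1/2, w10 = 1, w11 = -1/2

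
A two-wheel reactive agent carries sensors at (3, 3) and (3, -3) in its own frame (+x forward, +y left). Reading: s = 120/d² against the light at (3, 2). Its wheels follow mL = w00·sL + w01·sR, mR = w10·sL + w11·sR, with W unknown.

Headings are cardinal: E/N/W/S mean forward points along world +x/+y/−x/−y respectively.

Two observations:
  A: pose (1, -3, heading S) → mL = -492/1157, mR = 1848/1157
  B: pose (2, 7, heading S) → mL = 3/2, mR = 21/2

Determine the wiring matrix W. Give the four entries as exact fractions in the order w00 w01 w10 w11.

1/2 -1 1/2 1/2

obs A: pose=(1,-3,S) → sL=24/13, sR=120/89, mL=-492/1157, mR=1848/1157
obs B: pose=(2,7,S) → sL=15, sR=6, mL=3/2, mR=21/2
sensor matrix S = [[24/13, 120/89], [15, 6]]; det S = -10584/1157
solve [mL_A; mL_B] = S·[w00; w01] and [mR_A; mR_B] = S·[w10; w11]:
  w00 = 1/2, w01 = -1, w10 = 1/2, w11 = 1/2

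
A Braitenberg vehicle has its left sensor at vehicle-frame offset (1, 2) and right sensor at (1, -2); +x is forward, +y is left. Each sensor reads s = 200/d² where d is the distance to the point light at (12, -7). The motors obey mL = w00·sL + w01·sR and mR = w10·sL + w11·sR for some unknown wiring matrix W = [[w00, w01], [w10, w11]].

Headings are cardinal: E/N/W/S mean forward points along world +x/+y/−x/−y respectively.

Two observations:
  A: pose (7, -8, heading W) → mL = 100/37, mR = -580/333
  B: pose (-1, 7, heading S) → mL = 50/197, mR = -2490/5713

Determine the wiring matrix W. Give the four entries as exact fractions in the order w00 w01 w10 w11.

obs A: pose=(7,-8,W) → sL=40/9, sR=200/37, mL=100/37, mR=-580/333
obs B: pose=(-1,7,S) → sL=20/29, sR=100/197, mL=50/197, mR=-2490/5713
sensor matrix S = [[40/9, 200/37], [20/29, 100/197]]; det S = -2800000/1902429
solve [mL_A; mL_B] = S·[w00; w01] and [mR_A; mR_B] = S·[w10; w11]:
  w00 = 0, w01 = 1/2, w10 = -1, w11 = 1/2

0 1/2 -1 1/2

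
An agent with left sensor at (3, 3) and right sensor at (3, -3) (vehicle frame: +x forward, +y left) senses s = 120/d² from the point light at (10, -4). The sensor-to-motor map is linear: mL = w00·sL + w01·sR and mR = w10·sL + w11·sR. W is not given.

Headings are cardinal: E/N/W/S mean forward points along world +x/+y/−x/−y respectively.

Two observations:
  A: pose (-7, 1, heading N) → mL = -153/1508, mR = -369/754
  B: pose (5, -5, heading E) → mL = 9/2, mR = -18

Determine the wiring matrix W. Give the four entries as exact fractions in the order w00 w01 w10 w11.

obs A: pose=(-7,1,N) → sL=15/58, sR=6/13, mL=-153/1508, mR=-369/754
obs B: pose=(5,-5,E) → sL=15, sR=6, mL=9/2, mR=-18
sensor matrix S = [[15/58, 6/13], [15, 6]]; det S = -2025/377
solve [mL_A; mL_B] = S·[w00; w01] and [mR_A; mR_B] = S·[w10; w11]:
  w00 = 1/2, w01 = -1/2, w10 = -1, w11 = -1/2

1/2 -1/2 -1 -1/2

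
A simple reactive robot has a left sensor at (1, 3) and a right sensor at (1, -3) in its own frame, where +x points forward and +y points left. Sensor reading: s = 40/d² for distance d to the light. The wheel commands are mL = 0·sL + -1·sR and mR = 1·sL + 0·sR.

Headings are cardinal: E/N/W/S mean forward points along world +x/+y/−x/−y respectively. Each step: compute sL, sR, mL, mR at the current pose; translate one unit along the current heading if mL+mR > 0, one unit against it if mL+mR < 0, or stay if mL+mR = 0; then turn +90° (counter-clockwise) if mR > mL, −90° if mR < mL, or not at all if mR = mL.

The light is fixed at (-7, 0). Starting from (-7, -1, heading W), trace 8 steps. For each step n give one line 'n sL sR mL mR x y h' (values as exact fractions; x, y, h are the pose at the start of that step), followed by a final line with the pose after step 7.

n=0: pose=(-7,-1,W); sL=40/17, sR=8; mL=-8, mR=40/17; mL+mR=-96/17 → advance -1; mR−mL=176/17 → turn +1·90°
n=1: pose=(-6,-1,S); sL=2, sR=5; mL=-5, mR=2; mL+mR=-3 → advance -1; mR−mL=7 → turn +1·90°
n=2: pose=(-6,0,E); sL=40/13, sR=40/13; mL=-40/13, mR=40/13; mL+mR=0 → advance +0; mR−mL=80/13 → turn +1·90°
n=3: pose=(-6,0,N); sL=8, sR=40/17; mL=-40/17, mR=8; mL+mR=96/17 → advance +1; mR−mL=176/17 → turn +1·90°
n=4: pose=(-6,1,W); sL=10, sR=5/2; mL=-5/2, mR=10; mL+mR=15/2 → advance +1; mR−mL=25/2 → turn +1·90°
n=5: pose=(-7,1,S); sL=40/9, sR=40/9; mL=-40/9, mR=40/9; mL+mR=0 → advance +0; mR−mL=80/9 → turn +1·90°
n=6: pose=(-7,1,E); sL=40/17, sR=8; mL=-8, mR=40/17; mL+mR=-96/17 → advance -1; mR−mL=176/17 → turn +1·90°
n=7: pose=(-8,1,N); sL=2, sR=5; mL=-5, mR=2; mL+mR=-3 → advance -1; mR−mL=7 → turn +1·90°

0 40/17 8 -8 40/17 -7 -1 W
1 2 5 -5 2 -6 -1 S
2 40/13 40/13 -40/13 40/13 -6 0 E
3 8 40/17 -40/17 8 -6 0 N
4 10 5/2 -5/2 10 -6 1 W
5 40/9 40/9 -40/9 40/9 -7 1 S
6 40/17 8 -8 40/17 -7 1 E
7 2 5 -5 2 -8 1 N
final -8 0 W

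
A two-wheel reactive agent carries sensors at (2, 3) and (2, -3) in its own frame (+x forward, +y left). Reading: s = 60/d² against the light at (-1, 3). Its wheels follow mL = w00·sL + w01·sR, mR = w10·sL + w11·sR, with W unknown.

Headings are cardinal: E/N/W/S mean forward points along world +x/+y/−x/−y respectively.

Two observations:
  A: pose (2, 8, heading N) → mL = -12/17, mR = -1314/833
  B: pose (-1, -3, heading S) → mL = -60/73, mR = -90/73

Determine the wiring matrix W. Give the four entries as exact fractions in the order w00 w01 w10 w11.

obs A: pose=(2,8,N) → sL=60/49, sR=12/17, mL=-12/17, mR=-1314/833
obs B: pose=(-1,-3,S) → sL=60/73, sR=60/73, mL=-60/73, mR=-90/73
sensor matrix S = [[60/49, 12/17], [60/73, 60/73]]; det S = 25920/60809
solve [mL_A; mL_B] = S·[w00; w01] and [mR_A; mR_B] = S·[w10; w11]:
  w00 = 0, w01 = -1, w10 = -1, w11 = -1/2

0 -1 -1 -1/2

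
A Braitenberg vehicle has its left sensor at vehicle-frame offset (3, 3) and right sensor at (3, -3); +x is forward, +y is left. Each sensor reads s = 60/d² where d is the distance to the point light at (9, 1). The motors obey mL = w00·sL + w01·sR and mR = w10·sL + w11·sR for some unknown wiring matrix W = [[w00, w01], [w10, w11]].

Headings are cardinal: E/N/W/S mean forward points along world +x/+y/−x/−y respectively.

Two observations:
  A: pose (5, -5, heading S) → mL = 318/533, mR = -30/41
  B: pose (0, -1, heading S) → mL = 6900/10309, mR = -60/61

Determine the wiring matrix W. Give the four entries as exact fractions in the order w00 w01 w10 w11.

1/2 1/2 -1 0

obs A: pose=(5,-5,S) → sL=30/41, sR=6/13, mL=318/533, mR=-30/41
obs B: pose=(0,-1,S) → sL=60/61, sR=60/169, mL=6900/10309, mR=-60/61
sensor matrix S = [[30/41, 6/13], [60/61, 60/169]]; det S = -82080/422669
solve [mL_A; mL_B] = S·[w00; w01] and [mR_A; mR_B] = S·[w10; w11]:
  w00 = 1/2, w01 = 1/2, w10 = -1, w11 = 0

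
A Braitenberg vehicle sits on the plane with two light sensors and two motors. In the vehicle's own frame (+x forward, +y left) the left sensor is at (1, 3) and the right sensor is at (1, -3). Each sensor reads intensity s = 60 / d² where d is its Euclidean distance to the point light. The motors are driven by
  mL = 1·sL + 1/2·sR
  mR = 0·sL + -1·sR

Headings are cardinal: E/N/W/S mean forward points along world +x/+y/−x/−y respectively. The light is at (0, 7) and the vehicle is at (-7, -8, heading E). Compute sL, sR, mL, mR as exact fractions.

left sensor world pos  = (-6, -5); dL² = 180
right sensor world pos = (-6, -11); dR² = 360
sL = 60/180 = 1/3
sR = 60/360 = 1/6
mL = 1·sL + 1/2·sR = 5/12
mR = 0·sL + -1·sR = -1/6

1/3 1/6 5/12 -1/6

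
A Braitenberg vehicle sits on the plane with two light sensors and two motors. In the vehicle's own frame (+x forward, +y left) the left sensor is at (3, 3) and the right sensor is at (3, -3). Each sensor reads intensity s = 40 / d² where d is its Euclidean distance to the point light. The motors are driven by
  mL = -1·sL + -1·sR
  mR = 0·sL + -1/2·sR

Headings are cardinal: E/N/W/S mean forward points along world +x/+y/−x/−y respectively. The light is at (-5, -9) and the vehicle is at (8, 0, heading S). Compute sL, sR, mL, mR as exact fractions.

left sensor world pos  = (11, -3); dL² = 292
right sensor world pos = (5, -3); dR² = 136
sL = 40/292 = 10/73
sR = 40/136 = 5/17
mL = -1·sL + -1·sR = -535/1241
mR = 0·sL + -1/2·sR = -5/34

10/73 5/17 -535/1241 -5/34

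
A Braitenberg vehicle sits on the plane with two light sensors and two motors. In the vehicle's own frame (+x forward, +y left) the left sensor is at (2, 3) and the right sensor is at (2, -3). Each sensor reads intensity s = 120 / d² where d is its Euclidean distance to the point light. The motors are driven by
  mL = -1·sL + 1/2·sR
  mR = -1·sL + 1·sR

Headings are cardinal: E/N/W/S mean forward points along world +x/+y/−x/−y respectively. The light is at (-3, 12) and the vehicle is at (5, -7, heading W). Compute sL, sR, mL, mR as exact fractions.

3/13 30/73 -24/949 171/949

left sensor world pos  = (3, -10); dL² = 520
right sensor world pos = (3, -4); dR² = 292
sL = 120/520 = 3/13
sR = 120/292 = 30/73
mL = -1·sL + 1/2·sR = -24/949
mR = -1·sL + 1·sR = 171/949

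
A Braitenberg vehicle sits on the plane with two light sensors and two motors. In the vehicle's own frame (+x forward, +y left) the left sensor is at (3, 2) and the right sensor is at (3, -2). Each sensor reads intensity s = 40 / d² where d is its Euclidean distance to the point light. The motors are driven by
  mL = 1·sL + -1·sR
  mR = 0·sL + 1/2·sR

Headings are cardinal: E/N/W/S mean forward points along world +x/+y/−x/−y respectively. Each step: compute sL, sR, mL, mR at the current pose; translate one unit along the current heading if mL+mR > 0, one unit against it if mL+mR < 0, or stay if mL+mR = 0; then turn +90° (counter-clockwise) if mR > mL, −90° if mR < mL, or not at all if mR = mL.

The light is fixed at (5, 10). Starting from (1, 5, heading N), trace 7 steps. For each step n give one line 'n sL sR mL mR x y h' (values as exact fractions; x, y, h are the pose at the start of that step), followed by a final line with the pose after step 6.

n=0: pose=(1,5,N); sL=1, sR=5; mL=-4, mR=5/2; mL+mR=-3/2 → advance -1; mR−mL=13/2 → turn +1·90°
n=1: pose=(1,4,W); sL=40/113, sR=8/13; mL=-384/1469, mR=4/13; mL+mR=68/1469 → advance +1; mR−mL=836/1469 → turn +1·90°
n=2: pose=(0,4,S); sL=4/9, sR=4/13; mL=16/117, mR=2/13; mL+mR=34/117 → advance +1; mR−mL=2/117 → turn +1·90°
n=3: pose=(0,3,E); sL=40/29, sR=8/17; mL=448/493, mR=4/17; mL+mR=564/493 → advance +1; mR−mL=-332/493 → turn -1·90°
n=4: pose=(1,3,S); sL=5/13, sR=5/17; mL=20/221, mR=5/34; mL+mR=105/442 → advance +1; mR−mL=25/442 → turn +1·90°
n=5: pose=(1,2,E); sL=40/37, sR=40/101; mL=2560/3737, mR=20/101; mL+mR=3300/3737 → advance +1; mR−mL=-1820/3737 → turn -1·90°
n=6: pose=(2,2,S); sL=20/61, sR=20/73; mL=240/4453, mR=10/73; mL+mR=850/4453 → advance +1; mR−mL=370/4453 → turn +1·90°

0 1 5 -4 5/2 1 5 N
1 40/113 8/13 -384/1469 4/13 1 4 W
2 4/9 4/13 16/117 2/13 0 4 S
3 40/29 8/17 448/493 4/17 0 3 E
4 5/13 5/17 20/221 5/34 1 3 S
5 40/37 40/101 2560/3737 20/101 1 2 E
6 20/61 20/73 240/4453 10/73 2 2 S
final 2 1 E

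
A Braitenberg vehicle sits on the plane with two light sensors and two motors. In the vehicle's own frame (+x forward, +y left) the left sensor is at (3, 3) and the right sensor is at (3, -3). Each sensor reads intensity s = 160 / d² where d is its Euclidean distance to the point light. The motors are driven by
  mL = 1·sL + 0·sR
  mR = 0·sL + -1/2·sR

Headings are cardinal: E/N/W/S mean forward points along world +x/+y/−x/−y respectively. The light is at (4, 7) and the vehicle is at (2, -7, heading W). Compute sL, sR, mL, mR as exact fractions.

80/157 80/73 80/157 -40/73

left sensor world pos  = (-1, -10); dL² = 314
right sensor world pos = (-1, -4); dR² = 146
sL = 160/314 = 80/157
sR = 160/146 = 80/73
mL = 1·sL + 0·sR = 80/157
mR = 0·sL + -1/2·sR = -40/73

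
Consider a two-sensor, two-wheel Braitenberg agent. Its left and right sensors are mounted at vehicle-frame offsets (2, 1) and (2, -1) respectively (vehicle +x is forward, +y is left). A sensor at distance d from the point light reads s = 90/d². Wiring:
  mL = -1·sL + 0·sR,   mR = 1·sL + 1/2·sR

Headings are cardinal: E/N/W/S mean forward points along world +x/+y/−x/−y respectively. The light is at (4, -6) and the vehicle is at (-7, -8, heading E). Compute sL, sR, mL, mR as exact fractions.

left sensor world pos  = (-5, -7); dL² = 82
right sensor world pos = (-5, -9); dR² = 90
sL = 90/82 = 45/41
sR = 90/90 = 1
mL = -1·sL + 0·sR = -45/41
mR = 1·sL + 1/2·sR = 131/82

45/41 1 -45/41 131/82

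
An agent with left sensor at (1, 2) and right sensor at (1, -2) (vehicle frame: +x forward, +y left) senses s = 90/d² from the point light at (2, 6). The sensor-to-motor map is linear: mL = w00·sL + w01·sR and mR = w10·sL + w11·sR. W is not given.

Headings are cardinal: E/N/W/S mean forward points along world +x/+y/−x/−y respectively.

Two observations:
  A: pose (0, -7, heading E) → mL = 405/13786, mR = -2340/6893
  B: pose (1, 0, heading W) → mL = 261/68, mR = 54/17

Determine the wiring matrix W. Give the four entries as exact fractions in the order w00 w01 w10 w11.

obs A: pose=(0,-7,E) → sL=45/61, sR=45/113, mL=405/13786, mR=-2340/6893
obs B: pose=(1,0,W) → sL=45/34, sR=9/2, mL=261/68, mR=54/17
sensor matrix S = [[45/61, 45/113], [45/34, 9/2]]; det S = 327240/117181
solve [mL_A; mL_B] = S·[w00; w01] and [mR_A; mR_B] = S·[w10; w11]:
  w00 = -1/2, w01 = 1, w10 = -1, w11 = 1

-1/2 1 -1 1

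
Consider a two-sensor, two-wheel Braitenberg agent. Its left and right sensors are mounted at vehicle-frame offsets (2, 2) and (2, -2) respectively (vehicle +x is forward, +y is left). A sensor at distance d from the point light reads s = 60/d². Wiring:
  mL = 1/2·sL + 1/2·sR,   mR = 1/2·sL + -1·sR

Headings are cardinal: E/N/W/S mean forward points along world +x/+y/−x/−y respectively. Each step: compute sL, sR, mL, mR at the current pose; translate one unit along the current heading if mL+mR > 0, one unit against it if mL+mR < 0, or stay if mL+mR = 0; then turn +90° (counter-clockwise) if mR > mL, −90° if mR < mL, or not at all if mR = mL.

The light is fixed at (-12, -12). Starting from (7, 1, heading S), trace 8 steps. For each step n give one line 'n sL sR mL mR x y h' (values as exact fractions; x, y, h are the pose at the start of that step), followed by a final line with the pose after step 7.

n=0: pose=(7,1,S); sL=30/281, sR=6/41; mL=1458/11521, mR=-1071/11521; mL+mR=387/11521 → advance +1; mR−mL=-9/41 → turn -1·90°
n=1: pose=(7,0,W); sL=60/389, sR=12/97; mL=5244/37733, mR=-1758/37733; mL+mR=3486/37733 → advance +1; mR−mL=-18/97 → turn -1·90°
n=2: pose=(6,0,N); sL=15/113, sR=15/149; mL=1965/16837, mR=-1155/33674; mL+mR=2775/33674 → advance +1; mR−mL=-45/298 → turn -1·90°
n=3: pose=(6,1,E); sL=12/125, sR=60/521; mL=6876/65125, mR=-4374/65125; mL+mR=2502/65125 → advance +1; mR−mL=-90/521 → turn -1·90°
n=4: pose=(7,1,S); sL=30/281, sR=6/41; mL=1458/11521, mR=-1071/11521; mL+mR=387/11521 → advance +1; mR−mL=-9/41 → turn -1·90°
n=5: pose=(7,0,W); sL=60/389, sR=12/97; mL=5244/37733, mR=-1758/37733; mL+mR=3486/37733 → advance +1; mR−mL=-18/97 → turn -1·90°
n=6: pose=(6,0,N); sL=15/113, sR=15/149; mL=1965/16837, mR=-1155/33674; mL+mR=2775/33674 → advance +1; mR−mL=-45/298 → turn -1·90°
n=7: pose=(6,1,E); sL=12/125, sR=60/521; mL=6876/65125, mR=-4374/65125; mL+mR=2502/65125 → advance +1; mR−mL=-90/521 → turn -1·90°

0 30/281 6/41 1458/11521 -1071/11521 7 1 S
1 60/389 12/97 5244/37733 -1758/37733 7 0 W
2 15/113 15/149 1965/16837 -1155/33674 6 0 N
3 12/125 60/521 6876/65125 -4374/65125 6 1 E
4 30/281 6/41 1458/11521 -1071/11521 7 1 S
5 60/389 12/97 5244/37733 -1758/37733 7 0 W
6 15/113 15/149 1965/16837 -1155/33674 6 0 N
7 12/125 60/521 6876/65125 -4374/65125 6 1 E
final 7 1 S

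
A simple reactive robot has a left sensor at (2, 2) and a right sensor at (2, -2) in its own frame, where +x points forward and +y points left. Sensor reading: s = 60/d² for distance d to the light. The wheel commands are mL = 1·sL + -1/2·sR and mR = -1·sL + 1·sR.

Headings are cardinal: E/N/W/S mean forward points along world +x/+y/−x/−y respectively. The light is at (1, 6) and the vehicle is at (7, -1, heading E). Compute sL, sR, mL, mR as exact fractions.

left sensor world pos  = (9, 1); dL² = 89
right sensor world pos = (9, -3); dR² = 145
sL = 60/89 = 60/89
sR = 60/145 = 12/29
mL = 1·sL + -1/2·sR = 1206/2581
mR = -1·sL + 1·sR = -672/2581

60/89 12/29 1206/2581 -672/2581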